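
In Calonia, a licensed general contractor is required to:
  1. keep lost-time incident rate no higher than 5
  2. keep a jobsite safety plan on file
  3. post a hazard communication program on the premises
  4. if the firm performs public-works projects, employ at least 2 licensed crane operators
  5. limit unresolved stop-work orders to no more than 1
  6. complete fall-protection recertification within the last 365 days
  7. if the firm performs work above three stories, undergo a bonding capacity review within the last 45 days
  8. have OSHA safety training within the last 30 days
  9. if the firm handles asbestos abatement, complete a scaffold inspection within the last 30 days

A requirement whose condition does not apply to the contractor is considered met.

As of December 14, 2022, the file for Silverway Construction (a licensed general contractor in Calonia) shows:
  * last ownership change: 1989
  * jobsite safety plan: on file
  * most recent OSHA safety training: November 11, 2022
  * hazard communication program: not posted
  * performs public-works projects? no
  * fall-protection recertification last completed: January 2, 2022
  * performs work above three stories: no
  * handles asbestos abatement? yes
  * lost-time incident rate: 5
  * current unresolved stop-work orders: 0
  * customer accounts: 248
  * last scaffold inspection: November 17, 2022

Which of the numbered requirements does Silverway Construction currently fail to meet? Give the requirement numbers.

1. lost-time incident rate 5 ≤ 5 → met
2. jobsite safety plan present → met
3. hazard communication program absent → not met
4. condition 'performs public-works projects' does not hold → requirement n/a → met
5. unresolved stop-work orders 0 ≤ 1 → met
6. fall-protection recertification 346 days ago vs limit 365 → met
7. condition 'performs work above three stories' does not hold → requirement n/a → met
8. OSHA safety training 33 days ago vs limit 30 → not met
9. condition 'handles asbestos abatement' holds; scaffold inspection 27 days ago vs limit 30 → met
Not met: 3, 8

3, 8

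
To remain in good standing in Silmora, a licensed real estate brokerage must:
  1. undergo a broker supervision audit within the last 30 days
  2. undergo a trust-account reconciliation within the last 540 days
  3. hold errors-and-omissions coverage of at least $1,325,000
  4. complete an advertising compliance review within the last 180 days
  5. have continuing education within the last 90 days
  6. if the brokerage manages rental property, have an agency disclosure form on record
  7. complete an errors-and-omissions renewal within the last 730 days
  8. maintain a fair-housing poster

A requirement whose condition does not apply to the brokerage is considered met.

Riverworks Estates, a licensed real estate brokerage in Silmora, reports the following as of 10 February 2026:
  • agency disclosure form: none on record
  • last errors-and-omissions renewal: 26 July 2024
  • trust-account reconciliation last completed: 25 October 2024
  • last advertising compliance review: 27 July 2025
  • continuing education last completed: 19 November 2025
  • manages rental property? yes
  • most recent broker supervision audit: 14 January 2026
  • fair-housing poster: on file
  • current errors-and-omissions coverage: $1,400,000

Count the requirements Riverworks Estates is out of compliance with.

2

1. broker supervision audit 27 days ago vs limit 30 → met
2. trust-account reconciliation 473 days ago vs limit 540 → met
3. errors-and-omissions coverage $1,400,000 ≥ $1,325,000 → met
4. advertising compliance review 198 days ago vs limit 180 → not met
5. continuing education 83 days ago vs limit 90 → met
6. condition 'manages rental property' holds; agency disclosure form absent → not met
7. errors-and-omissions renewal 564 days ago vs limit 730 → met
8. fair-housing poster present → met
Not met: 2 of 8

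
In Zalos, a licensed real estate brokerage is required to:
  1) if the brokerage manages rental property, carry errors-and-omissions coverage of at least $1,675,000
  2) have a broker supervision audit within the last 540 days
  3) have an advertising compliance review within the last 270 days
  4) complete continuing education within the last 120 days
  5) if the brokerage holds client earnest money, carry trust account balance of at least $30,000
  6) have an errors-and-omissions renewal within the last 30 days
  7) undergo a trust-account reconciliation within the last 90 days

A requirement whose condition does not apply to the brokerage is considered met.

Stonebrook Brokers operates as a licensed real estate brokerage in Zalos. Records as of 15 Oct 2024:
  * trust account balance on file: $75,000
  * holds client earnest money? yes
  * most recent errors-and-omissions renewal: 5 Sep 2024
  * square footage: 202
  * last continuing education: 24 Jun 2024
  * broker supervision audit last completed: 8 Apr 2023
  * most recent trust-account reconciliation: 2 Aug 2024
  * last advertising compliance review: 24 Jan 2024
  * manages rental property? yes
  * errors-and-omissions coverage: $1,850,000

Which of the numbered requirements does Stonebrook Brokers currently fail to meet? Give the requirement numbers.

1. condition 'manages rental property' holds; errors-and-omissions coverage $1,850,000 ≥ $1,675,000 → met
2. broker supervision audit 556 days ago vs limit 540 → not met
3. advertising compliance review 265 days ago vs limit 270 → met
4. continuing education 113 days ago vs limit 120 → met
5. condition 'holds client earnest money' holds; trust account balance $75,000 ≥ $30,000 → met
6. errors-and-omissions renewal 40 days ago vs limit 30 → not met
7. trust-account reconciliation 74 days ago vs limit 90 → met
Not met: 2, 6

2, 6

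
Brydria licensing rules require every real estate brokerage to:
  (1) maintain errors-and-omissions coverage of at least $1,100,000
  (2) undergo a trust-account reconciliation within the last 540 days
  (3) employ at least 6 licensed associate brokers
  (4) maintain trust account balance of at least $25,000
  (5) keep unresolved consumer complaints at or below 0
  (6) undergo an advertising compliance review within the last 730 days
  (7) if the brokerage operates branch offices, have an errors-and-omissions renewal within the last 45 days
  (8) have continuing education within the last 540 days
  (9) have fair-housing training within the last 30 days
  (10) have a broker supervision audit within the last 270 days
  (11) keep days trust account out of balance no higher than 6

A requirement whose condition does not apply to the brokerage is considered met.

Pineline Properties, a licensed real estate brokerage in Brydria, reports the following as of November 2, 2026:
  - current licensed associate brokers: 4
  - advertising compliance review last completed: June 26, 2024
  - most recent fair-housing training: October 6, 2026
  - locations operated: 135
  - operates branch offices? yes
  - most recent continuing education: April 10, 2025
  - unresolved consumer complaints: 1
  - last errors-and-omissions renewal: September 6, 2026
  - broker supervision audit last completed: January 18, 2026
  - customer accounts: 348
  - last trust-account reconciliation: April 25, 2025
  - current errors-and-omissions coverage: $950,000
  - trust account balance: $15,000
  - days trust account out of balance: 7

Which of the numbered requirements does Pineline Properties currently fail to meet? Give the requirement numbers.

1. errors-and-omissions coverage $950,000 < $1,100,000 → not met
2. trust-account reconciliation 556 days ago vs limit 540 → not met
3. licensed associate brokers 4 < 6 → not met
4. trust account balance $15,000 < $25,000 → not met
5. unresolved consumer complaints 1 > 0 → not met
6. advertising compliance review 859 days ago vs limit 730 → not met
7. condition 'operates branch offices' holds; errors-and-omissions renewal 57 days ago vs limit 45 → not met
8. continuing education 571 days ago vs limit 540 → not met
9. fair-housing training 27 days ago vs limit 30 → met
10. broker supervision audit 288 days ago vs limit 270 → not met
11. days trust account out of balance 7 > 6 → not met
Not met: 1, 2, 3, 4, 5, 6, 7, 8, 10, 11

1, 2, 3, 4, 5, 6, 7, 8, 10, 11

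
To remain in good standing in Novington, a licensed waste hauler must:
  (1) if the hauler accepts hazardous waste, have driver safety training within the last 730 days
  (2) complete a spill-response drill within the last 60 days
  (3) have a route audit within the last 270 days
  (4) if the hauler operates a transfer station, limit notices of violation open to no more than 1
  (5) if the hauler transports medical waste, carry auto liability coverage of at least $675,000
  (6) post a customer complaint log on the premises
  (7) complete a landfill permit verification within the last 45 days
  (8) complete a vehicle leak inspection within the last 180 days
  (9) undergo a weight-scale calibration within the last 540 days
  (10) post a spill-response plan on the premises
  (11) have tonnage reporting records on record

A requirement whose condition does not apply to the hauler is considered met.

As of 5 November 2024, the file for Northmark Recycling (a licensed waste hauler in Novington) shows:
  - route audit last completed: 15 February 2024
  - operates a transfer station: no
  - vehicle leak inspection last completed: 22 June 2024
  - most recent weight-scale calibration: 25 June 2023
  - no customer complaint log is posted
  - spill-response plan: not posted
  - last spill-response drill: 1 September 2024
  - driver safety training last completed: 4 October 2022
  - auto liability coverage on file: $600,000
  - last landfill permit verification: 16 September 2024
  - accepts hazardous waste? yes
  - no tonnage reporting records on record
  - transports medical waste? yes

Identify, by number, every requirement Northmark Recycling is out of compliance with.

1, 2, 5, 6, 7, 10, 11

1. condition 'accepts hazardous waste' holds; driver safety training 763 days ago vs limit 730 → not met
2. spill-response drill 65 days ago vs limit 60 → not met
3. route audit 264 days ago vs limit 270 → met
4. condition 'operates a transfer station' does not hold → requirement n/a → met
5. condition 'transports medical waste' holds; auto liability coverage $600,000 < $675,000 → not met
6. customer complaint log absent → not met
7. landfill permit verification 50 days ago vs limit 45 → not met
8. vehicle leak inspection 136 days ago vs limit 180 → met
9. weight-scale calibration 499 days ago vs limit 540 → met
10. spill-response plan absent → not met
11. tonnage reporting records absent → not met
Not met: 1, 2, 5, 6, 7, 10, 11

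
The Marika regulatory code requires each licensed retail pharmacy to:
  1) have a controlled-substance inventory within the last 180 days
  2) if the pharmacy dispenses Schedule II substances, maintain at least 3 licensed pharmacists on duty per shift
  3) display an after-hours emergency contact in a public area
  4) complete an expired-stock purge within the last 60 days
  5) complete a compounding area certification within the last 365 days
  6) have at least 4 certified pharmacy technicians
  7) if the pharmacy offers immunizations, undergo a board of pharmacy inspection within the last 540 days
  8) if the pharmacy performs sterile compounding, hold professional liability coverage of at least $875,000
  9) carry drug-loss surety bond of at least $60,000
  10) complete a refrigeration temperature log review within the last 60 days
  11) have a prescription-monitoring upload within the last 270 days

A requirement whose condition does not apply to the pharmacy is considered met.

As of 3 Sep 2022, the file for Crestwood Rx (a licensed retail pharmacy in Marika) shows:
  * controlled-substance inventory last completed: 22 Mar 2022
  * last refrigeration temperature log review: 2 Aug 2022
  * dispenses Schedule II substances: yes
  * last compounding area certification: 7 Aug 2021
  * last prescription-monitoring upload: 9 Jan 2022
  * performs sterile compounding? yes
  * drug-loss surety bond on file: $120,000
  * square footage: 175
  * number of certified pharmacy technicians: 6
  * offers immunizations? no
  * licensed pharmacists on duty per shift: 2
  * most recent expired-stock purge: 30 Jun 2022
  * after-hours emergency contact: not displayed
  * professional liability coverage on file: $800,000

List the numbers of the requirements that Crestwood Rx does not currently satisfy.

1. controlled-substance inventory 165 days ago vs limit 180 → met
2. condition 'dispenses Schedule II substances' holds; licensed pharmacists on duty per shift 2 < 3 → not met
3. after-hours emergency contact absent → not met
4. expired-stock purge 65 days ago vs limit 60 → not met
5. compounding area certification 392 days ago vs limit 365 → not met
6. certified pharmacy technicians 6 ≥ 4 → met
7. condition 'offers immunizations' does not hold → requirement n/a → met
8. condition 'performs sterile compounding' holds; professional liability coverage $800,000 < $875,000 → not met
9. drug-loss surety bond $120,000 ≥ $60,000 → met
10. refrigeration temperature log review 32 days ago vs limit 60 → met
11. prescription-monitoring upload 237 days ago vs limit 270 → met
Not met: 2, 3, 4, 5, 8

2, 3, 4, 5, 8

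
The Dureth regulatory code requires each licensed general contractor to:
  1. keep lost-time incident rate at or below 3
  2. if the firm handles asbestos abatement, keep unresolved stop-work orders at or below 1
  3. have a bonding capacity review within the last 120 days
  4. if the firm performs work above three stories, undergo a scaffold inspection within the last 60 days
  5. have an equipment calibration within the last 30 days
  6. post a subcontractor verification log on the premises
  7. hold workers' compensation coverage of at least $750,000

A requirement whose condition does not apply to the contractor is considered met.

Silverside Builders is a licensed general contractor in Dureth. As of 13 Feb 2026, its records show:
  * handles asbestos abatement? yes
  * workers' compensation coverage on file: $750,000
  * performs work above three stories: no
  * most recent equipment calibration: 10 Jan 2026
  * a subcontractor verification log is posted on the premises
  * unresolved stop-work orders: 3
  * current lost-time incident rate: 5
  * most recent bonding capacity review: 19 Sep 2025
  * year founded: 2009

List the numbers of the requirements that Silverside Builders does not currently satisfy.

1. lost-time incident rate 5 > 3 → not met
2. condition 'handles asbestos abatement' holds; unresolved stop-work orders 3 > 1 → not met
3. bonding capacity review 147 days ago vs limit 120 → not met
4. condition 'performs work above three stories' does not hold → requirement n/a → met
5. equipment calibration 34 days ago vs limit 30 → not met
6. subcontractor verification log present → met
7. workers' compensation coverage $750,000 ≥ $750,000 → met
Not met: 1, 2, 3, 5

1, 2, 3, 5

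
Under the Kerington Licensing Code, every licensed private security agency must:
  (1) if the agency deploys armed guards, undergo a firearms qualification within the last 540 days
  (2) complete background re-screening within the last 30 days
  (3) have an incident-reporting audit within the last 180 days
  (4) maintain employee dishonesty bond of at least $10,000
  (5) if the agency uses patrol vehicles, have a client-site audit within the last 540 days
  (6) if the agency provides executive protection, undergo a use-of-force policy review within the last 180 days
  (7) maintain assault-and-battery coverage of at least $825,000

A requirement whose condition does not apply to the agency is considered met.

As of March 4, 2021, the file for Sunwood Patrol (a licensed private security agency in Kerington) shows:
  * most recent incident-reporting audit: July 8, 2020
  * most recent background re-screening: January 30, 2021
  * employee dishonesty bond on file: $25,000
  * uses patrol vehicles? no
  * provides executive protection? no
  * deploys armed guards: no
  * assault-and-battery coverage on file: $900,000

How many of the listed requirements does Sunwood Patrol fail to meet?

2

1. condition 'deploys armed guards' does not hold → requirement n/a → met
2. background re-screening 33 days ago vs limit 30 → not met
3. incident-reporting audit 239 days ago vs limit 180 → not met
4. employee dishonesty bond $25,000 ≥ $10,000 → met
5. condition 'uses patrol vehicles' does not hold → requirement n/a → met
6. condition 'provides executive protection' does not hold → requirement n/a → met
7. assault-and-battery coverage $900,000 ≥ $825,000 → met
Not met: 2 of 7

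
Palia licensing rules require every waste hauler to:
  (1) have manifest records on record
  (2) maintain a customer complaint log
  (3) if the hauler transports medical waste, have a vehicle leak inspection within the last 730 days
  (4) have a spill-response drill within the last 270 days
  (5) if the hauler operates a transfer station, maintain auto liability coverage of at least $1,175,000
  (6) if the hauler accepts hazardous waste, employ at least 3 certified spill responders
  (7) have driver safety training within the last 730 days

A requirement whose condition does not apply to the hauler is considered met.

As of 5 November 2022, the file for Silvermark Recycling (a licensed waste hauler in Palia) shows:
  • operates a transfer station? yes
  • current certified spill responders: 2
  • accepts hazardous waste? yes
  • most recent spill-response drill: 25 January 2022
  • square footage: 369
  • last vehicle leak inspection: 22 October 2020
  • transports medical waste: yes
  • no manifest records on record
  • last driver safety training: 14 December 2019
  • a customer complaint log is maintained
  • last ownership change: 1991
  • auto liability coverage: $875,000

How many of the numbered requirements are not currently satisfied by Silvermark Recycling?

1. manifest records absent → not met
2. customer complaint log present → met
3. condition 'transports medical waste' holds; vehicle leak inspection 744 days ago vs limit 730 → not met
4. spill-response drill 284 days ago vs limit 270 → not met
5. condition 'operates a transfer station' holds; auto liability coverage $875,000 < $1,175,000 → not met
6. condition 'accepts hazardous waste' holds; certified spill responders 2 < 3 → not met
7. driver safety training 1057 days ago vs limit 730 → not met
Not met: 6 of 7

6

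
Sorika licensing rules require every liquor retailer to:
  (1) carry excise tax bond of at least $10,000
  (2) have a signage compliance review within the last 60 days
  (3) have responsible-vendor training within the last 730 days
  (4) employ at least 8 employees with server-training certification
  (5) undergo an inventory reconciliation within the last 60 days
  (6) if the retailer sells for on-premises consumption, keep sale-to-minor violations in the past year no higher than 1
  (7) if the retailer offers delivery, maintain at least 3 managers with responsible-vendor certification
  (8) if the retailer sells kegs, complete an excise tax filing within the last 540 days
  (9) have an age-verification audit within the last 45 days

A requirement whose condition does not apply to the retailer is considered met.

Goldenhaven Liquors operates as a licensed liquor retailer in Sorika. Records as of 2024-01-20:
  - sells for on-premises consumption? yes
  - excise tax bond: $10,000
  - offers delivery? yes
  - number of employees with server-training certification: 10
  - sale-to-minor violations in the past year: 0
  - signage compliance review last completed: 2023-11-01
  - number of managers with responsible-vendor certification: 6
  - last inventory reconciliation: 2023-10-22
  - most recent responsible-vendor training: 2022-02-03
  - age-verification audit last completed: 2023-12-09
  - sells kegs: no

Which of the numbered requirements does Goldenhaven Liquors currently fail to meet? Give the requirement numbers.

2, 5

1. excise tax bond $10,000 ≥ $10,000 → met
2. signage compliance review 80 days ago vs limit 60 → not met
3. responsible-vendor training 716 days ago vs limit 730 → met
4. employees with server-training certification 10 ≥ 8 → met
5. inventory reconciliation 90 days ago vs limit 60 → not met
6. condition 'sells for on-premises consumption' holds; sale-to-minor violations in the past year 0 ≤ 1 → met
7. condition 'offers delivery' holds; managers with responsible-vendor certification 6 ≥ 3 → met
8. condition 'sells kegs' does not hold → requirement n/a → met
9. age-verification audit 42 days ago vs limit 45 → met
Not met: 2, 5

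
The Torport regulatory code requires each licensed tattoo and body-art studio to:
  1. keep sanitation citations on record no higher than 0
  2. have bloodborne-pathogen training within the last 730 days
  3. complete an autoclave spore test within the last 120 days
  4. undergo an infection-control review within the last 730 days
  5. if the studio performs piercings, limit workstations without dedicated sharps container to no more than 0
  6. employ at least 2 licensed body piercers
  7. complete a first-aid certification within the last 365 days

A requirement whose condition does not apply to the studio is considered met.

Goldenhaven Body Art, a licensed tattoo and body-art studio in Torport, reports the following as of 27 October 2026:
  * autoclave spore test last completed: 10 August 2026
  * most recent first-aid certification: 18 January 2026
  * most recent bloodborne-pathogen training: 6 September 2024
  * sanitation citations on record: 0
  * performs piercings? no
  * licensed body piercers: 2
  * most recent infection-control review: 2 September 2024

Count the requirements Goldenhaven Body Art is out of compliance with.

1. sanitation citations on record 0 ≤ 0 → met
2. bloodborne-pathogen training 781 days ago vs limit 730 → not met
3. autoclave spore test 78 days ago vs limit 120 → met
4. infection-control review 785 days ago vs limit 730 → not met
5. condition 'performs piercings' does not hold → requirement n/a → met
6. licensed body piercers 2 ≥ 2 → met
7. first-aid certification 282 days ago vs limit 365 → met
Not met: 2 of 7

2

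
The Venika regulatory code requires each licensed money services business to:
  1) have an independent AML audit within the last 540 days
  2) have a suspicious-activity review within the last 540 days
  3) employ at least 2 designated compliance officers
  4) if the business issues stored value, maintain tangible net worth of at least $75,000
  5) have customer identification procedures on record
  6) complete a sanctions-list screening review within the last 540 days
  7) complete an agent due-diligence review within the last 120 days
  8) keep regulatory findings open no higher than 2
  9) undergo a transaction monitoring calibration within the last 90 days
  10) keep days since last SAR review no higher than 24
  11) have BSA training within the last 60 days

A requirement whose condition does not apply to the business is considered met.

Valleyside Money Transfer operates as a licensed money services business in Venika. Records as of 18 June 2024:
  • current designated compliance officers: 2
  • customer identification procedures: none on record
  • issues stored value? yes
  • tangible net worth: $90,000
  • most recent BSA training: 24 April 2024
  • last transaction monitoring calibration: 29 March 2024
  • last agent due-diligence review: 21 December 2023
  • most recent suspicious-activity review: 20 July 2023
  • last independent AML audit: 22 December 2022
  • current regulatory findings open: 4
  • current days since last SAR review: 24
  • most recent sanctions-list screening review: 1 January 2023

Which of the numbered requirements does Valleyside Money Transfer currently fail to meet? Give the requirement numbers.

1. independent AML audit 544 days ago vs limit 540 → not met
2. suspicious-activity review 334 days ago vs limit 540 → met
3. designated compliance officers 2 ≥ 2 → met
4. condition 'issues stored value' holds; tangible net worth $90,000 ≥ $75,000 → met
5. customer identification procedures absent → not met
6. sanctions-list screening review 534 days ago vs limit 540 → met
7. agent due-diligence review 180 days ago vs limit 120 → not met
8. regulatory findings open 4 > 2 → not met
9. transaction monitoring calibration 81 days ago vs limit 90 → met
10. days since last SAR review 24 ≤ 24 → met
11. BSA training 55 days ago vs limit 60 → met
Not met: 1, 5, 7, 8

1, 5, 7, 8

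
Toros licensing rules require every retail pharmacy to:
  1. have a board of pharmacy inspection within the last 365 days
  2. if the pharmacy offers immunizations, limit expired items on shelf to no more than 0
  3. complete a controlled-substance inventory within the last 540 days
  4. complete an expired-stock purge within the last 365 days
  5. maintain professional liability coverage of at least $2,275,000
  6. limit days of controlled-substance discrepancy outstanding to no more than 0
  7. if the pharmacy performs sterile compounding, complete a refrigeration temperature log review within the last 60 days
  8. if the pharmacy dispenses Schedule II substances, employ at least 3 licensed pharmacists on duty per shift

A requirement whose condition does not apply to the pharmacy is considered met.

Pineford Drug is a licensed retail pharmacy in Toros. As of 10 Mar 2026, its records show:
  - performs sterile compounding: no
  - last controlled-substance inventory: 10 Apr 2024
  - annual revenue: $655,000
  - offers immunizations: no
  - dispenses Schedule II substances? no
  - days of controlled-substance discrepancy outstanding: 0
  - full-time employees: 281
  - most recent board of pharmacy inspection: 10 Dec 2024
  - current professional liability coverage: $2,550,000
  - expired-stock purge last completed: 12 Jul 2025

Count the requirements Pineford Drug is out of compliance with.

2

1. board of pharmacy inspection 455 days ago vs limit 365 → not met
2. condition 'offers immunizations' does not hold → requirement n/a → met
3. controlled-substance inventory 699 days ago vs limit 540 → not met
4. expired-stock purge 241 days ago vs limit 365 → met
5. professional liability coverage $2,550,000 ≥ $2,275,000 → met
6. days of controlled-substance discrepancy outstanding 0 ≤ 0 → met
7. condition 'performs sterile compounding' does not hold → requirement n/a → met
8. condition 'dispenses Schedule II substances' does not hold → requirement n/a → met
Not met: 2 of 8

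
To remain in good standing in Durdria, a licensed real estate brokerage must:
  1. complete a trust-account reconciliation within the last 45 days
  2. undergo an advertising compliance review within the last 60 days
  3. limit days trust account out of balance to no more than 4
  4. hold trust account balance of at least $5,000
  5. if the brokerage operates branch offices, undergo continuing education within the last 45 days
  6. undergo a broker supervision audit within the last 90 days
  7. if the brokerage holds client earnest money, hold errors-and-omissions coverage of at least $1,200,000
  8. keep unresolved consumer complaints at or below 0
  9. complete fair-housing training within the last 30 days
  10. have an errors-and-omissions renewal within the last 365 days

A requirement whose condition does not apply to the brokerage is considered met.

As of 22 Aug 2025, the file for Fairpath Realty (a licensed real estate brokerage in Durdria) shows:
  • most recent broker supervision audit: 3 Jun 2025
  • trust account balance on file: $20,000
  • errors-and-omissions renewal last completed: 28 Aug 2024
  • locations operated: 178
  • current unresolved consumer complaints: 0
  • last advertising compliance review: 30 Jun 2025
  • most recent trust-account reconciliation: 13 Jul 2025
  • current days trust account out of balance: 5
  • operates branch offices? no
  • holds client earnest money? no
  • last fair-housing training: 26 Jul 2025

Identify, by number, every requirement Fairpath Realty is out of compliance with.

3

1. trust-account reconciliation 40 days ago vs limit 45 → met
2. advertising compliance review 53 days ago vs limit 60 → met
3. days trust account out of balance 5 > 4 → not met
4. trust account balance $20,000 ≥ $5,000 → met
5. condition 'operates branch offices' does not hold → requirement n/a → met
6. broker supervision audit 80 days ago vs limit 90 → met
7. condition 'holds client earnest money' does not hold → requirement n/a → met
8. unresolved consumer complaints 0 ≤ 0 → met
9. fair-housing training 27 days ago vs limit 30 → met
10. errors-and-omissions renewal 359 days ago vs limit 365 → met
Not met: 3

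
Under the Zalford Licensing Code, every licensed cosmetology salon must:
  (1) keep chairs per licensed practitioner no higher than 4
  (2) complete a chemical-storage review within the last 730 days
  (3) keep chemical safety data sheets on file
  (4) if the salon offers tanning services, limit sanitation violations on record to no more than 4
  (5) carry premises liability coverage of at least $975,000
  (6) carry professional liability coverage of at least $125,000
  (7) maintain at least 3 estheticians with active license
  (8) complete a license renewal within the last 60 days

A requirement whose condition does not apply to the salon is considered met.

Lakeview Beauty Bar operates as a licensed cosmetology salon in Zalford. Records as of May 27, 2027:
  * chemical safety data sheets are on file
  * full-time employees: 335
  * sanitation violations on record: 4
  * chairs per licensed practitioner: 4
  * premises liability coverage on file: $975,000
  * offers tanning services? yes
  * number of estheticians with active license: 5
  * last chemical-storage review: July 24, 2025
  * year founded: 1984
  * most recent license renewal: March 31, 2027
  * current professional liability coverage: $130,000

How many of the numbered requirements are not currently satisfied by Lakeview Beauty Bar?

0

1. chairs per licensed practitioner 4 ≤ 4 → met
2. chemical-storage review 672 days ago vs limit 730 → met
3. chemical safety data sheets present → met
4. condition 'offers tanning services' holds; sanitation violations on record 4 ≤ 4 → met
5. premises liability coverage $975,000 ≥ $975,000 → met
6. professional liability coverage $130,000 ≥ $125,000 → met
7. estheticians with active license 5 ≥ 3 → met
8. license renewal 57 days ago vs limit 60 → met
Not met: 0 of 8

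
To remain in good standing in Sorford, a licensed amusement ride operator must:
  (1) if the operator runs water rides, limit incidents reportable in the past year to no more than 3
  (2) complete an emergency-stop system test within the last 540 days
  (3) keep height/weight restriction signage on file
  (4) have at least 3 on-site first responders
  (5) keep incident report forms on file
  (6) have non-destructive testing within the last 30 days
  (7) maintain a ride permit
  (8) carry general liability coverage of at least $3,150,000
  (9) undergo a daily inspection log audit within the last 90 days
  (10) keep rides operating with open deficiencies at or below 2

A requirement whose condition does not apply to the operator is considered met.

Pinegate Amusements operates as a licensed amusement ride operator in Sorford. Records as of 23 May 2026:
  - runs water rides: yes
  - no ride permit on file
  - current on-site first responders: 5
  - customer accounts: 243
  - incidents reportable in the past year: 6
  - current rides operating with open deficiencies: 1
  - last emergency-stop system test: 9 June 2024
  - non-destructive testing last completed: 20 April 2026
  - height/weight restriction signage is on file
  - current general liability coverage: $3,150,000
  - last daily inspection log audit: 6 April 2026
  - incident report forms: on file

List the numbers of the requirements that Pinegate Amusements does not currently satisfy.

1. condition 'runs water rides' holds; incidents reportable in the past year 6 > 3 → not met
2. emergency-stop system test 713 days ago vs limit 540 → not met
3. height/weight restriction signage present → met
4. on-site first responders 5 ≥ 3 → met
5. incident report forms present → met
6. non-destructive testing 33 days ago vs limit 30 → not met
7. ride permit absent → not met
8. general liability coverage $3,150,000 ≥ $3,150,000 → met
9. daily inspection log audit 47 days ago vs limit 90 → met
10. rides operating with open deficiencies 1 ≤ 2 → met
Not met: 1, 2, 6, 7

1, 2, 6, 7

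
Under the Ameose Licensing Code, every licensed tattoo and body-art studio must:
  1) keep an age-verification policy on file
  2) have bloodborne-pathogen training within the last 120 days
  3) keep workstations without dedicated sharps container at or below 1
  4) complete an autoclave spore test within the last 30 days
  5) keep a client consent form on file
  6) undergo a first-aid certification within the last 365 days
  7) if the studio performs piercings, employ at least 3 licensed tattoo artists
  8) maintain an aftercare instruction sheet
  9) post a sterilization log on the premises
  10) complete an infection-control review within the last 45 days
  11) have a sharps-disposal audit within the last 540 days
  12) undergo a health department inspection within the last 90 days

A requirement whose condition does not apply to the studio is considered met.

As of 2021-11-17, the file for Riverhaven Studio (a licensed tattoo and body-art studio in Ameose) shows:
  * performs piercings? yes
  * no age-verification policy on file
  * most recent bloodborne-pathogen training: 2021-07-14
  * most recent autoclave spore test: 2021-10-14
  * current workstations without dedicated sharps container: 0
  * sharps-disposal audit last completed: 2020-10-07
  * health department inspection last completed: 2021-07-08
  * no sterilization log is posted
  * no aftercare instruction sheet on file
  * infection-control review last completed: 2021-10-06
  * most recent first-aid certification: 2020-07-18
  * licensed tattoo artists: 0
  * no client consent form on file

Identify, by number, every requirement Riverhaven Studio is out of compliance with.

1. age-verification policy absent → not met
2. bloodborne-pathogen training 126 days ago vs limit 120 → not met
3. workstations without dedicated sharps container 0 ≤ 1 → met
4. autoclave spore test 34 days ago vs limit 30 → not met
5. client consent form absent → not met
6. first-aid certification 487 days ago vs limit 365 → not met
7. condition 'performs piercings' holds; licensed tattoo artists 0 < 3 → not met
8. aftercare instruction sheet absent → not met
9. sterilization log absent → not met
10. infection-control review 42 days ago vs limit 45 → met
11. sharps-disposal audit 406 days ago vs limit 540 → met
12. health department inspection 132 days ago vs limit 90 → not met
Not met: 1, 2, 4, 5, 6, 7, 8, 9, 12

1, 2, 4, 5, 6, 7, 8, 9, 12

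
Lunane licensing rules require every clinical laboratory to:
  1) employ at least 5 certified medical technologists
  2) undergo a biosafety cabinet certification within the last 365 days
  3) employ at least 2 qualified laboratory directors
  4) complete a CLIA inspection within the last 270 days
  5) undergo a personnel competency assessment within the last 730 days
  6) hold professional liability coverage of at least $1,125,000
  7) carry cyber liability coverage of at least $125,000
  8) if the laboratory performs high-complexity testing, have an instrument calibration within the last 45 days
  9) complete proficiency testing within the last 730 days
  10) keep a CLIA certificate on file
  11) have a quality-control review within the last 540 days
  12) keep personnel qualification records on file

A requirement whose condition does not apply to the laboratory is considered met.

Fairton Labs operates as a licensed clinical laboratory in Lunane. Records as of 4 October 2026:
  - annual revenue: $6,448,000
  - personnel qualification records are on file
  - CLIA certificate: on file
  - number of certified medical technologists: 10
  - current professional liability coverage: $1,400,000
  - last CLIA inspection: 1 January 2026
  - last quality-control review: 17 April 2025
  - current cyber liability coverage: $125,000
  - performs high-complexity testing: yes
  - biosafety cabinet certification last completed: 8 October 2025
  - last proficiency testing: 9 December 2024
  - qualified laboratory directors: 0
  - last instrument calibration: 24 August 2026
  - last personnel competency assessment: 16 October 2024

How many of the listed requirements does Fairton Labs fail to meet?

2

1. certified medical technologists 10 ≥ 5 → met
2. biosafety cabinet certification 361 days ago vs limit 365 → met
3. qualified laboratory directors 0 < 2 → not met
4. CLIA inspection 276 days ago vs limit 270 → not met
5. personnel competency assessment 718 days ago vs limit 730 → met
6. professional liability coverage $1,400,000 ≥ $1,125,000 → met
7. cyber liability coverage $125,000 ≥ $125,000 → met
8. condition 'performs high-complexity testing' holds; instrument calibration 41 days ago vs limit 45 → met
9. proficiency testing 664 days ago vs limit 730 → met
10. CLIA certificate present → met
11. quality-control review 535 days ago vs limit 540 → met
12. personnel qualification records present → met
Not met: 2 of 12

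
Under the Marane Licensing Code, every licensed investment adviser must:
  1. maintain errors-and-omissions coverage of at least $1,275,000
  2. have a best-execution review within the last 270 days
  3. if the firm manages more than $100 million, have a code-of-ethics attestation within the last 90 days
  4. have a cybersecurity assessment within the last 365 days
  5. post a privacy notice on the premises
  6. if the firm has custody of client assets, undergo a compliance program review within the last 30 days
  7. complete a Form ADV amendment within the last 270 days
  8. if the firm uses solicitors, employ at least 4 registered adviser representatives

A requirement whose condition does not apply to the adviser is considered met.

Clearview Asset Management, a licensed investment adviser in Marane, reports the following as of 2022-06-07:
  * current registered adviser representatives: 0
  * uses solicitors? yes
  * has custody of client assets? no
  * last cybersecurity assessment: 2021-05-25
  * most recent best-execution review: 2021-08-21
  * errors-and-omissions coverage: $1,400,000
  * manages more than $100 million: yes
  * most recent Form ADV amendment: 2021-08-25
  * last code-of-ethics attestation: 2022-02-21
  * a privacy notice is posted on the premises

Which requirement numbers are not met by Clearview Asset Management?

1. errors-and-omissions coverage $1,400,000 ≥ $1,275,000 → met
2. best-execution review 290 days ago vs limit 270 → not met
3. condition 'manages more than $100 million' holds; code-of-ethics attestation 106 days ago vs limit 90 → not met
4. cybersecurity assessment 378 days ago vs limit 365 → not met
5. privacy notice present → met
6. condition 'has custody of client assets' does not hold → requirement n/a → met
7. Form ADV amendment 286 days ago vs limit 270 → not met
8. condition 'uses solicitors' holds; registered adviser representatives 0 < 4 → not met
Not met: 2, 3, 4, 7, 8

2, 3, 4, 7, 8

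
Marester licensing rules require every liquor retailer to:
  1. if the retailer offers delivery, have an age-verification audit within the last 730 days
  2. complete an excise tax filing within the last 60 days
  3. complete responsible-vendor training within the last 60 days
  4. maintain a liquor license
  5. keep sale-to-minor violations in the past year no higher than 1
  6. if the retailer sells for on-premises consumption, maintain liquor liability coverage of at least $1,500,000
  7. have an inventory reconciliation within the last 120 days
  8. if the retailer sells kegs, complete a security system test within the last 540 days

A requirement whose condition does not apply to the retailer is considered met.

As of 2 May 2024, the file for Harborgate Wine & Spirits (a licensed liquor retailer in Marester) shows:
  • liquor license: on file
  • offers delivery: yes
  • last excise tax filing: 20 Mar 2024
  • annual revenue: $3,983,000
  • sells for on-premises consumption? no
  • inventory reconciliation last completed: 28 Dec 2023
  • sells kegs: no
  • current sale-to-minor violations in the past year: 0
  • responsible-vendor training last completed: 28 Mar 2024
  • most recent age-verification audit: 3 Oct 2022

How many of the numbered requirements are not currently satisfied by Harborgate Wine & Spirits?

1. condition 'offers delivery' holds; age-verification audit 577 days ago vs limit 730 → met
2. excise tax filing 43 days ago vs limit 60 → met
3. responsible-vendor training 35 days ago vs limit 60 → met
4. liquor license present → met
5. sale-to-minor violations in the past year 0 ≤ 1 → met
6. condition 'sells for on-premises consumption' does not hold → requirement n/a → met
7. inventory reconciliation 126 days ago vs limit 120 → not met
8. condition 'sells kegs' does not hold → requirement n/a → met
Not met: 1 of 8

1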